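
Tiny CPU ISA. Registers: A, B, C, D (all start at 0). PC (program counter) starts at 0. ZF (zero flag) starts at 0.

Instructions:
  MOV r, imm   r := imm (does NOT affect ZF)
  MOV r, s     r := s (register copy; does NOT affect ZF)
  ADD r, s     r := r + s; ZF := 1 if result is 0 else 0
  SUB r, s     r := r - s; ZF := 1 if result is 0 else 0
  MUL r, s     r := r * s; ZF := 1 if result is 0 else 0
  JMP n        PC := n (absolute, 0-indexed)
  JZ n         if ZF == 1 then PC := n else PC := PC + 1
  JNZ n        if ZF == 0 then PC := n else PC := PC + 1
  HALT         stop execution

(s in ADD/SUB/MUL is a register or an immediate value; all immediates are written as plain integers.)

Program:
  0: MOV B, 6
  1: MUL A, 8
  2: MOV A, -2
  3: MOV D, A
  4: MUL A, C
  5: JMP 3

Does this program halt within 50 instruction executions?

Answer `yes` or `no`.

Step 1: PC=0 exec 'MOV B, 6'. After: A=0 B=6 C=0 D=0 ZF=0 PC=1
Step 2: PC=1 exec 'MUL A, 8'. After: A=0 B=6 C=0 D=0 ZF=1 PC=2
Step 3: PC=2 exec 'MOV A, -2'. After: A=-2 B=6 C=0 D=0 ZF=1 PC=3
Step 4: PC=3 exec 'MOV D, A'. After: A=-2 B=6 C=0 D=-2 ZF=1 PC=4
Step 5: PC=4 exec 'MUL A, C'. After: A=0 B=6 C=0 D=-2 ZF=1 PC=5
Step 6: PC=5 exec 'JMP 3'. After: A=0 B=6 C=0 D=-2 ZF=1 PC=3
Step 7: PC=3 exec 'MOV D, A'. After: A=0 B=6 C=0 D=0 ZF=1 PC=4
Step 8: PC=4 exec 'MUL A, C'. After: A=0 B=6 C=0 D=0 ZF=1 PC=5
Step 9: PC=5 exec 'JMP 3'. After: A=0 B=6 C=0 D=0 ZF=1 PC=3
Step 10: PC=3 exec 'MOV D, A'. After: A=0 B=6 C=0 D=0 ZF=1 PC=4
State after step 10 equals state after step 7: the program is in a cycle of length 3 and will never halt.

Answer: no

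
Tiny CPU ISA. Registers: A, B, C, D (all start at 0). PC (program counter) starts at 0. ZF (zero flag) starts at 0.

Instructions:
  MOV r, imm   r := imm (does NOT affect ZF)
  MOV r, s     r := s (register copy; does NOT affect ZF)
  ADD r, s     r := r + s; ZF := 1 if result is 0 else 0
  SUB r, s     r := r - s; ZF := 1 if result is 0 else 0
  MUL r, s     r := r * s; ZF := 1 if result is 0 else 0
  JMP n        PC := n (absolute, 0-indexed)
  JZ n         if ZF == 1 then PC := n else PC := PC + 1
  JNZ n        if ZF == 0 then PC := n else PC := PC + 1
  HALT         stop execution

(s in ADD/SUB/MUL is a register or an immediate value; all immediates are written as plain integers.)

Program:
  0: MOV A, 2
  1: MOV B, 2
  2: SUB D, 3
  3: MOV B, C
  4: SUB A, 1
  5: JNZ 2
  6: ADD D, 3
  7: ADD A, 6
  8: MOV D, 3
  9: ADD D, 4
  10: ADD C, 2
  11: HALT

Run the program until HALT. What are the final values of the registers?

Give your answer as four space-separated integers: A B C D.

Step 1: PC=0 exec 'MOV A, 2'. After: A=2 B=0 C=0 D=0 ZF=0 PC=1
Step 2: PC=1 exec 'MOV B, 2'. After: A=2 B=2 C=0 D=0 ZF=0 PC=2
Step 3: PC=2 exec 'SUB D, 3'. After: A=2 B=2 C=0 D=-3 ZF=0 PC=3
Step 4: PC=3 exec 'MOV B, C'. After: A=2 B=0 C=0 D=-3 ZF=0 PC=4
Step 5: PC=4 exec 'SUB A, 1'. After: A=1 B=0 C=0 D=-3 ZF=0 PC=5
Step 6: PC=5 exec 'JNZ 2'. After: A=1 B=0 C=0 D=-3 ZF=0 PC=2
Step 7: PC=2 exec 'SUB D, 3'. After: A=1 B=0 C=0 D=-6 ZF=0 PC=3
Step 8: PC=3 exec 'MOV B, C'. After: A=1 B=0 C=0 D=-6 ZF=0 PC=4
Step 9: PC=4 exec 'SUB A, 1'. After: A=0 B=0 C=0 D=-6 ZF=1 PC=5
Step 10: PC=5 exec 'JNZ 2'. After: A=0 B=0 C=0 D=-6 ZF=1 PC=6
Step 11: PC=6 exec 'ADD D, 3'. After: A=0 B=0 C=0 D=-3 ZF=0 PC=7
Step 12: PC=7 exec 'ADD A, 6'. After: A=6 B=0 C=0 D=-3 ZF=0 PC=8
Step 13: PC=8 exec 'MOV D, 3'. After: A=6 B=0 C=0 D=3 ZF=0 PC=9
Step 14: PC=9 exec 'ADD D, 4'. After: A=6 B=0 C=0 D=7 ZF=0 PC=10
Step 15: PC=10 exec 'ADD C, 2'. After: A=6 B=0 C=2 D=7 ZF=0 PC=11
Step 16: PC=11 exec 'HALT'. After: A=6 B=0 C=2 D=7 ZF=0 PC=11 HALTED

Answer: 6 0 2 7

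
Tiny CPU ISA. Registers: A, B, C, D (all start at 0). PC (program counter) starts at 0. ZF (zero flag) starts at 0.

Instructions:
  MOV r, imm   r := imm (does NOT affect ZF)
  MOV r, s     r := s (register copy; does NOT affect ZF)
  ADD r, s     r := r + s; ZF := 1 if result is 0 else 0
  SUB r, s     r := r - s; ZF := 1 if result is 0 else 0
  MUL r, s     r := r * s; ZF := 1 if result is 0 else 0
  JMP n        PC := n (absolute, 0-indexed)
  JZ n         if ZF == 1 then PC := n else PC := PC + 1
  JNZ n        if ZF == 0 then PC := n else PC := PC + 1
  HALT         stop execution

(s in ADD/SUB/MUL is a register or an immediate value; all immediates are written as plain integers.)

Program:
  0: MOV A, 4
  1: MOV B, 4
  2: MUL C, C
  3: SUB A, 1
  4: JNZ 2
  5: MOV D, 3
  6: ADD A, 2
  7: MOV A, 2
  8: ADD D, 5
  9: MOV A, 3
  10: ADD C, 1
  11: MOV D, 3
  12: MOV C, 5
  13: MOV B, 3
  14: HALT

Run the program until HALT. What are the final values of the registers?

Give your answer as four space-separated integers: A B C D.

Step 1: PC=0 exec 'MOV A, 4'. After: A=4 B=0 C=0 D=0 ZF=0 PC=1
Step 2: PC=1 exec 'MOV B, 4'. After: A=4 B=4 C=0 D=0 ZF=0 PC=2
Step 3: PC=2 exec 'MUL C, C'. After: A=4 B=4 C=0 D=0 ZF=1 PC=3
Step 4: PC=3 exec 'SUB A, 1'. After: A=3 B=4 C=0 D=0 ZF=0 PC=4
Step 5: PC=4 exec 'JNZ 2'. After: A=3 B=4 C=0 D=0 ZF=0 PC=2
Step 6: PC=2 exec 'MUL C, C'. After: A=3 B=4 C=0 D=0 ZF=1 PC=3
Step 7: PC=3 exec 'SUB A, 1'. After: A=2 B=4 C=0 D=0 ZF=0 PC=4
Step 8: PC=4 exec 'JNZ 2'. After: A=2 B=4 C=0 D=0 ZF=0 PC=2
Step 9: PC=2 exec 'MUL C, C'. After: A=2 B=4 C=0 D=0 ZF=1 PC=3
Step 10: PC=3 exec 'SUB A, 1'. After: A=1 B=4 C=0 D=0 ZF=0 PC=4
Step 11: PC=4 exec 'JNZ 2'. After: A=1 B=4 C=0 D=0 ZF=0 PC=2
Step 12: PC=2 exec 'MUL C, C'. After: A=1 B=4 C=0 D=0 ZF=1 PC=3
Step 13: PC=3 exec 'SUB A, 1'. After: A=0 B=4 C=0 D=0 ZF=1 PC=4
Step 14: PC=4 exec 'JNZ 2'. After: A=0 B=4 C=0 D=0 ZF=1 PC=5
Step 15: PC=5 exec 'MOV D, 3'. After: A=0 B=4 C=0 D=3 ZF=1 PC=6
Step 16: PC=6 exec 'ADD A, 2'. After: A=2 B=4 C=0 D=3 ZF=0 PC=7
Step 17: PC=7 exec 'MOV A, 2'. After: A=2 B=4 C=0 D=3 ZF=0 PC=8
Step 18: PC=8 exec 'ADD D, 5'. After: A=2 B=4 C=0 D=8 ZF=0 PC=9
Step 19: PC=9 exec 'MOV A, 3'. After: A=3 B=4 C=0 D=8 ZF=0 PC=10
Step 20: PC=10 exec 'ADD C, 1'. After: A=3 B=4 C=1 D=8 ZF=0 PC=11
Step 21: PC=11 exec 'MOV D, 3'. After: A=3 B=4 C=1 D=3 ZF=0 PC=12
Step 22: PC=12 exec 'MOV C, 5'. After: A=3 B=4 C=5 D=3 ZF=0 PC=13
Step 23: PC=13 exec 'MOV B, 3'. After: A=3 B=3 C=5 D=3 ZF=0 PC=14
Step 24: PC=14 exec 'HALT'. After: A=3 B=3 C=5 D=3 ZF=0 PC=14 HALTED

Answer: 3 3 5 3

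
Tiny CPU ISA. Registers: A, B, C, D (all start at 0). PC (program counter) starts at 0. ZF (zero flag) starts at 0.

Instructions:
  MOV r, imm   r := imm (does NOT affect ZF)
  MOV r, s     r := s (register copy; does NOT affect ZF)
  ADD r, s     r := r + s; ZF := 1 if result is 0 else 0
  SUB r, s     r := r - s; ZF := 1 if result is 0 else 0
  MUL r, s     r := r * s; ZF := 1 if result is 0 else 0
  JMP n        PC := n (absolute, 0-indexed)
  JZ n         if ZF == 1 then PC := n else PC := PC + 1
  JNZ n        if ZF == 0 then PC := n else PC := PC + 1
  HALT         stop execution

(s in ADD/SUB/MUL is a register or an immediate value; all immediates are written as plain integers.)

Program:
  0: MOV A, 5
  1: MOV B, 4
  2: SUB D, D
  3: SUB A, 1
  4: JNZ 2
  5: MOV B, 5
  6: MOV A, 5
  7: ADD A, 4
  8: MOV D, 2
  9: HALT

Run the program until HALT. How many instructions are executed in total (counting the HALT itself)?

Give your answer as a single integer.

Answer: 22

Derivation:
Step 1: PC=0 exec 'MOV A, 5'. After: A=5 B=0 C=0 D=0 ZF=0 PC=1
Step 2: PC=1 exec 'MOV B, 4'. After: A=5 B=4 C=0 D=0 ZF=0 PC=2
Step 3: PC=2 exec 'SUB D, D'. After: A=5 B=4 C=0 D=0 ZF=1 PC=3
Step 4: PC=3 exec 'SUB A, 1'. After: A=4 B=4 C=0 D=0 ZF=0 PC=4
Step 5: PC=4 exec 'JNZ 2'. After: A=4 B=4 C=0 D=0 ZF=0 PC=2
Step 6: PC=2 exec 'SUB D, D'. After: A=4 B=4 C=0 D=0 ZF=1 PC=3
Step 7: PC=3 exec 'SUB A, 1'. After: A=3 B=4 C=0 D=0 ZF=0 PC=4
Step 8: PC=4 exec 'JNZ 2'. After: A=3 B=4 C=0 D=0 ZF=0 PC=2
Step 9: PC=2 exec 'SUB D, D'. After: A=3 B=4 C=0 D=0 ZF=1 PC=3
Step 10: PC=3 exec 'SUB A, 1'. After: A=2 B=4 C=0 D=0 ZF=0 PC=4
Step 11: PC=4 exec 'JNZ 2'. After: A=2 B=4 C=0 D=0 ZF=0 PC=2
Step 12: PC=2 exec 'SUB D, D'. After: A=2 B=4 C=0 D=0 ZF=1 PC=3
Step 13: PC=3 exec 'SUB A, 1'. After: A=1 B=4 C=0 D=0 ZF=0 PC=4
Step 14: PC=4 exec 'JNZ 2'. After: A=1 B=4 C=0 D=0 ZF=0 PC=2
Step 15: PC=2 exec 'SUB D, D'. After: A=1 B=4 C=0 D=0 ZF=1 PC=3
Step 16: PC=3 exec 'SUB A, 1'. After: A=0 B=4 C=0 D=0 ZF=1 PC=4
Step 17: PC=4 exec 'JNZ 2'. After: A=0 B=4 C=0 D=0 ZF=1 PC=5
Step 18: PC=5 exec 'MOV B, 5'. After: A=0 B=5 C=0 D=0 ZF=1 PC=6
Step 19: PC=6 exec 'MOV A, 5'. After: A=5 B=5 C=0 D=0 ZF=1 PC=7
Step 20: PC=7 exec 'ADD A, 4'. After: A=9 B=5 C=0 D=0 ZF=0 PC=8
Step 21: PC=8 exec 'MOV D, 2'. After: A=9 B=5 C=0 D=2 ZF=0 PC=9
Step 22: PC=9 exec 'HALT'. After: A=9 B=5 C=0 D=2 ZF=0 PC=9 HALTED
Total instructions executed: 22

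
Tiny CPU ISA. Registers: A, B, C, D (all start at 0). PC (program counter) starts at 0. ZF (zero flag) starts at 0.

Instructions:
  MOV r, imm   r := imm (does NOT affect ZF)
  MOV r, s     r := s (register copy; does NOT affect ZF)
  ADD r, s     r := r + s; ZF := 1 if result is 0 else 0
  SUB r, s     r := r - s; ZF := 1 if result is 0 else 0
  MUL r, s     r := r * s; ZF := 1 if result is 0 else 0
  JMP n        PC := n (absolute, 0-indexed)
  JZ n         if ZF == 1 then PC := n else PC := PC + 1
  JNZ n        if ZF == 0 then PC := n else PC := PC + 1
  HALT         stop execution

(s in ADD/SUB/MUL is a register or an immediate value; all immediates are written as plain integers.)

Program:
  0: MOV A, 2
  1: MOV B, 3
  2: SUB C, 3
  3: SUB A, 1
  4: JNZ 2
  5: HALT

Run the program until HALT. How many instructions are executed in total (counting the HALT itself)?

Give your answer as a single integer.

Answer: 9

Derivation:
Step 1: PC=0 exec 'MOV A, 2'. After: A=2 B=0 C=0 D=0 ZF=0 PC=1
Step 2: PC=1 exec 'MOV B, 3'. After: A=2 B=3 C=0 D=0 ZF=0 PC=2
Step 3: PC=2 exec 'SUB C, 3'. After: A=2 B=3 C=-3 D=0 ZF=0 PC=3
Step 4: PC=3 exec 'SUB A, 1'. After: A=1 B=3 C=-3 D=0 ZF=0 PC=4
Step 5: PC=4 exec 'JNZ 2'. After: A=1 B=3 C=-3 D=0 ZF=0 PC=2
Step 6: PC=2 exec 'SUB C, 3'. After: A=1 B=3 C=-6 D=0 ZF=0 PC=3
Step 7: PC=3 exec 'SUB A, 1'. After: A=0 B=3 C=-6 D=0 ZF=1 PC=4
Step 8: PC=4 exec 'JNZ 2'. After: A=0 B=3 C=-6 D=0 ZF=1 PC=5
Step 9: PC=5 exec 'HALT'. After: A=0 B=3 C=-6 D=0 ZF=1 PC=5 HALTED
Total instructions executed: 9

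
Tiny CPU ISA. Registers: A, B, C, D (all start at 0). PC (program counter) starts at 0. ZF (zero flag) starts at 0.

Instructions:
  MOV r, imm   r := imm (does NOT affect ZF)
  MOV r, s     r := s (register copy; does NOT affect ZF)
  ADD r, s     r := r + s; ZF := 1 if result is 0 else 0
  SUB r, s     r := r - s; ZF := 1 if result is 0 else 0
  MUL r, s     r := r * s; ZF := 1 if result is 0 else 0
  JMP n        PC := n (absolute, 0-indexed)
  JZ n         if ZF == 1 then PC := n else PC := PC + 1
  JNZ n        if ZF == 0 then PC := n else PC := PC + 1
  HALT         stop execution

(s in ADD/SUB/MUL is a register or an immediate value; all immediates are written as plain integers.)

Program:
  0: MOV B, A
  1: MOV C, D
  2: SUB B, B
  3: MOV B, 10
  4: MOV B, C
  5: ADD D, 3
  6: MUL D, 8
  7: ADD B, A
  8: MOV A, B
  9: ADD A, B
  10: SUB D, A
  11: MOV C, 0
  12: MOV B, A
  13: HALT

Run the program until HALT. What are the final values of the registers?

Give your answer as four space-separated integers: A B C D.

Answer: 0 0 0 24

Derivation:
Step 1: PC=0 exec 'MOV B, A'. After: A=0 B=0 C=0 D=0 ZF=0 PC=1
Step 2: PC=1 exec 'MOV C, D'. After: A=0 B=0 C=0 D=0 ZF=0 PC=2
Step 3: PC=2 exec 'SUB B, B'. After: A=0 B=0 C=0 D=0 ZF=1 PC=3
Step 4: PC=3 exec 'MOV B, 10'. After: A=0 B=10 C=0 D=0 ZF=1 PC=4
Step 5: PC=4 exec 'MOV B, C'. After: A=0 B=0 C=0 D=0 ZF=1 PC=5
Step 6: PC=5 exec 'ADD D, 3'. After: A=0 B=0 C=0 D=3 ZF=0 PC=6
Step 7: PC=6 exec 'MUL D, 8'. After: A=0 B=0 C=0 D=24 ZF=0 PC=7
Step 8: PC=7 exec 'ADD B, A'. After: A=0 B=0 C=0 D=24 ZF=1 PC=8
Step 9: PC=8 exec 'MOV A, B'. After: A=0 B=0 C=0 D=24 ZF=1 PC=9
Step 10: PC=9 exec 'ADD A, B'. After: A=0 B=0 C=0 D=24 ZF=1 PC=10
Step 11: PC=10 exec 'SUB D, A'. After: A=0 B=0 C=0 D=24 ZF=0 PC=11
Step 12: PC=11 exec 'MOV C, 0'. After: A=0 B=0 C=0 D=24 ZF=0 PC=12
Step 13: PC=12 exec 'MOV B, A'. After: A=0 B=0 C=0 D=24 ZF=0 PC=13
Step 14: PC=13 exec 'HALT'. After: A=0 B=0 C=0 D=24 ZF=0 PC=13 HALTED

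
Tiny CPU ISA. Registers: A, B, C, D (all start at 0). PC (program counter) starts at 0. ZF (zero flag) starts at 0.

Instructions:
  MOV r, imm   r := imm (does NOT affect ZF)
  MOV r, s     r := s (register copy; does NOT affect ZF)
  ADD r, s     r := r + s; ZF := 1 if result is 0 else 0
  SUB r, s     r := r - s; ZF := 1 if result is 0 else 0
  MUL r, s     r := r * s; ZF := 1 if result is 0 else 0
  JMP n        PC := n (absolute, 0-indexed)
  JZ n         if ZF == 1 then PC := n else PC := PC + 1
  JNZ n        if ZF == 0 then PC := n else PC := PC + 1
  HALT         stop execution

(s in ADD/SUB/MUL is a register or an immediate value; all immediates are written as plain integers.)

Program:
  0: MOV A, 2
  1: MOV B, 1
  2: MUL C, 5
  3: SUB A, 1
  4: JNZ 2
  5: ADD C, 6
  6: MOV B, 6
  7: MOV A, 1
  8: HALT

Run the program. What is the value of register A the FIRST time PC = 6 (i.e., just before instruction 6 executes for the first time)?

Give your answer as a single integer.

Step 1: PC=0 exec 'MOV A, 2'. After: A=2 B=0 C=0 D=0 ZF=0 PC=1
Step 2: PC=1 exec 'MOV B, 1'. After: A=2 B=1 C=0 D=0 ZF=0 PC=2
Step 3: PC=2 exec 'MUL C, 5'. After: A=2 B=1 C=0 D=0 ZF=1 PC=3
Step 4: PC=3 exec 'SUB A, 1'. After: A=1 B=1 C=0 D=0 ZF=0 PC=4
Step 5: PC=4 exec 'JNZ 2'. After: A=1 B=1 C=0 D=0 ZF=0 PC=2
Step 6: PC=2 exec 'MUL C, 5'. After: A=1 B=1 C=0 D=0 ZF=1 PC=3
Step 7: PC=3 exec 'SUB A, 1'. After: A=0 B=1 C=0 D=0 ZF=1 PC=4
Step 8: PC=4 exec 'JNZ 2'. After: A=0 B=1 C=0 D=0 ZF=1 PC=5
Step 9: PC=5 exec 'ADD C, 6'. After: A=0 B=1 C=6 D=0 ZF=0 PC=6
First time PC=6: A=0

0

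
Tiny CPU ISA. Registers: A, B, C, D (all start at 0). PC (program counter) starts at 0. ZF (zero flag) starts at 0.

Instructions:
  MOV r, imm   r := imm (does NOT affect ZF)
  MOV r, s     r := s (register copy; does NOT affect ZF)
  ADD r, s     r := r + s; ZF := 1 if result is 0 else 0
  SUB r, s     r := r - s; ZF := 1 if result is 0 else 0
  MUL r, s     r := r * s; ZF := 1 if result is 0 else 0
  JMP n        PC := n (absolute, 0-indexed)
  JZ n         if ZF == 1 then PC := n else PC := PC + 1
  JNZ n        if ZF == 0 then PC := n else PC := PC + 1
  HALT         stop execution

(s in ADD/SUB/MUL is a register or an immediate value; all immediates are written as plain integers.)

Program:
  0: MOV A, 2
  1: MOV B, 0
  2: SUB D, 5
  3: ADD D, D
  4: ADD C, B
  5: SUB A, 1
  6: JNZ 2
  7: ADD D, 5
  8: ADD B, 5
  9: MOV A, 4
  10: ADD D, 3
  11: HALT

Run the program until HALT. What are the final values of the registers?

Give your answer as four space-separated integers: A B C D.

Step 1: PC=0 exec 'MOV A, 2'. After: A=2 B=0 C=0 D=0 ZF=0 PC=1
Step 2: PC=1 exec 'MOV B, 0'. After: A=2 B=0 C=0 D=0 ZF=0 PC=2
Step 3: PC=2 exec 'SUB D, 5'. After: A=2 B=0 C=0 D=-5 ZF=0 PC=3
Step 4: PC=3 exec 'ADD D, D'. After: A=2 B=0 C=0 D=-10 ZF=0 PC=4
Step 5: PC=4 exec 'ADD C, B'. After: A=2 B=0 C=0 D=-10 ZF=1 PC=5
Step 6: PC=5 exec 'SUB A, 1'. After: A=1 B=0 C=0 D=-10 ZF=0 PC=6
Step 7: PC=6 exec 'JNZ 2'. After: A=1 B=0 C=0 D=-10 ZF=0 PC=2
Step 8: PC=2 exec 'SUB D, 5'. After: A=1 B=0 C=0 D=-15 ZF=0 PC=3
Step 9: PC=3 exec 'ADD D, D'. After: A=1 B=0 C=0 D=-30 ZF=0 PC=4
Step 10: PC=4 exec 'ADD C, B'. After: A=1 B=0 C=0 D=-30 ZF=1 PC=5
Step 11: PC=5 exec 'SUB A, 1'. After: A=0 B=0 C=0 D=-30 ZF=1 PC=6
Step 12: PC=6 exec 'JNZ 2'. After: A=0 B=0 C=0 D=-30 ZF=1 PC=7
Step 13: PC=7 exec 'ADD D, 5'. After: A=0 B=0 C=0 D=-25 ZF=0 PC=8
Step 14: PC=8 exec 'ADD B, 5'. After: A=0 B=5 C=0 D=-25 ZF=0 PC=9
Step 15: PC=9 exec 'MOV A, 4'. After: A=4 B=5 C=0 D=-25 ZF=0 PC=10
Step 16: PC=10 exec 'ADD D, 3'. After: A=4 B=5 C=0 D=-22 ZF=0 PC=11
Step 17: PC=11 exec 'HALT'. After: A=4 B=5 C=0 D=-22 ZF=0 PC=11 HALTED

Answer: 4 5 0 -22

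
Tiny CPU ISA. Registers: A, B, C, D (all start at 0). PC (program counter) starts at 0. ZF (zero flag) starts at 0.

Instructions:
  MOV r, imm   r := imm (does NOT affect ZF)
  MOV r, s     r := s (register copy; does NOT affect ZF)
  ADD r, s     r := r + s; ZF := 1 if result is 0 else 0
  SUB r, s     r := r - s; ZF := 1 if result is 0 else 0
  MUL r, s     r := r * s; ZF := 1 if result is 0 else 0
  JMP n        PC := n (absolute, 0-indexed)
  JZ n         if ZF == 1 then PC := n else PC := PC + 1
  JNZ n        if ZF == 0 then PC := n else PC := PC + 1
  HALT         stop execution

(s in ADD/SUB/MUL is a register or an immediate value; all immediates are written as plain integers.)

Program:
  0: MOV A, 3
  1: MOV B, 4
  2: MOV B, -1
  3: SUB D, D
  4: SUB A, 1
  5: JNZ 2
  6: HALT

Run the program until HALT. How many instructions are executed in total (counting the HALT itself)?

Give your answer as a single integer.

Answer: 15

Derivation:
Step 1: PC=0 exec 'MOV A, 3'. After: A=3 B=0 C=0 D=0 ZF=0 PC=1
Step 2: PC=1 exec 'MOV B, 4'. After: A=3 B=4 C=0 D=0 ZF=0 PC=2
Step 3: PC=2 exec 'MOV B, -1'. After: A=3 B=-1 C=0 D=0 ZF=0 PC=3
Step 4: PC=3 exec 'SUB D, D'. After: A=3 B=-1 C=0 D=0 ZF=1 PC=4
Step 5: PC=4 exec 'SUB A, 1'. After: A=2 B=-1 C=0 D=0 ZF=0 PC=5
Step 6: PC=5 exec 'JNZ 2'. After: A=2 B=-1 C=0 D=0 ZF=0 PC=2
Step 7: PC=2 exec 'MOV B, -1'. After: A=2 B=-1 C=0 D=0 ZF=0 PC=3
Step 8: PC=3 exec 'SUB D, D'. After: A=2 B=-1 C=0 D=0 ZF=1 PC=4
Step 9: PC=4 exec 'SUB A, 1'. After: A=1 B=-1 C=0 D=0 ZF=0 PC=5
Step 10: PC=5 exec 'JNZ 2'. After: A=1 B=-1 C=0 D=0 ZF=0 PC=2
Step 11: PC=2 exec 'MOV B, -1'. After: A=1 B=-1 C=0 D=0 ZF=0 PC=3
Step 12: PC=3 exec 'SUB D, D'. After: A=1 B=-1 C=0 D=0 ZF=1 PC=4
Step 13: PC=4 exec 'SUB A, 1'. After: A=0 B=-1 C=0 D=0 ZF=1 PC=5
Step 14: PC=5 exec 'JNZ 2'. After: A=0 B=-1 C=0 D=0 ZF=1 PC=6
Step 15: PC=6 exec 'HALT'. After: A=0 B=-1 C=0 D=0 ZF=1 PC=6 HALTED
Total instructions executed: 15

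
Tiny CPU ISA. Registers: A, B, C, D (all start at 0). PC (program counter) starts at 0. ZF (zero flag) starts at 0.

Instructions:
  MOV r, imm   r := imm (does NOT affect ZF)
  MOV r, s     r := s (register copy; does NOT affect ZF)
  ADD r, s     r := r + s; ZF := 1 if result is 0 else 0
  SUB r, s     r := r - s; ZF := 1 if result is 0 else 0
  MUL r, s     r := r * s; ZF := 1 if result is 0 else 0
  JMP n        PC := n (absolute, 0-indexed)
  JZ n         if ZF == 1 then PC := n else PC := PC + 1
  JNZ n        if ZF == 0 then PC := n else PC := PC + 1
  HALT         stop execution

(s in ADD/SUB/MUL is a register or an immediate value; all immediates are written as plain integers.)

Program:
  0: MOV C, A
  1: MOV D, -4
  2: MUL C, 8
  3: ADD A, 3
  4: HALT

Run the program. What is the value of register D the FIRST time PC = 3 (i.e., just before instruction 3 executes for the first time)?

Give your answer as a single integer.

Step 1: PC=0 exec 'MOV C, A'. After: A=0 B=0 C=0 D=0 ZF=0 PC=1
Step 2: PC=1 exec 'MOV D, -4'. After: A=0 B=0 C=0 D=-4 ZF=0 PC=2
Step 3: PC=2 exec 'MUL C, 8'. After: A=0 B=0 C=0 D=-4 ZF=1 PC=3
First time PC=3: D=-4

-4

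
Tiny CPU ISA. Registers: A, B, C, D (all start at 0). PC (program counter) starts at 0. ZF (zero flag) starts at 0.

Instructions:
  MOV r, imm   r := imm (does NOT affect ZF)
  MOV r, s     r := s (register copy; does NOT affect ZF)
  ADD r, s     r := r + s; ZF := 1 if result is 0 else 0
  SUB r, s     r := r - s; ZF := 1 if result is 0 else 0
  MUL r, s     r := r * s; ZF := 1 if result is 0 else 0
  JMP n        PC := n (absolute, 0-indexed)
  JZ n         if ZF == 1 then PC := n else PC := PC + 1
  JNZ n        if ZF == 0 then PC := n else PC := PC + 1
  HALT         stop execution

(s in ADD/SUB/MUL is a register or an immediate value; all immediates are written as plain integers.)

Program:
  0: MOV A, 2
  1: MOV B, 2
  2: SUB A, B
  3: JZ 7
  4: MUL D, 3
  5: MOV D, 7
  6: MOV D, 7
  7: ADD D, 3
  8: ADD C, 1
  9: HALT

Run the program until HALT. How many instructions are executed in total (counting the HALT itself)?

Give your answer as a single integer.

Step 1: PC=0 exec 'MOV A, 2'. After: A=2 B=0 C=0 D=0 ZF=0 PC=1
Step 2: PC=1 exec 'MOV B, 2'. After: A=2 B=2 C=0 D=0 ZF=0 PC=2
Step 3: PC=2 exec 'SUB A, B'. After: A=0 B=2 C=0 D=0 ZF=1 PC=3
Step 4: PC=3 exec 'JZ 7'. After: A=0 B=2 C=0 D=0 ZF=1 PC=7
Step 5: PC=7 exec 'ADD D, 3'. After: A=0 B=2 C=0 D=3 ZF=0 PC=8
Step 6: PC=8 exec 'ADD C, 1'. After: A=0 B=2 C=1 D=3 ZF=0 PC=9
Step 7: PC=9 exec 'HALT'. After: A=0 B=2 C=1 D=3 ZF=0 PC=9 HALTED
Total instructions executed: 7

Answer: 7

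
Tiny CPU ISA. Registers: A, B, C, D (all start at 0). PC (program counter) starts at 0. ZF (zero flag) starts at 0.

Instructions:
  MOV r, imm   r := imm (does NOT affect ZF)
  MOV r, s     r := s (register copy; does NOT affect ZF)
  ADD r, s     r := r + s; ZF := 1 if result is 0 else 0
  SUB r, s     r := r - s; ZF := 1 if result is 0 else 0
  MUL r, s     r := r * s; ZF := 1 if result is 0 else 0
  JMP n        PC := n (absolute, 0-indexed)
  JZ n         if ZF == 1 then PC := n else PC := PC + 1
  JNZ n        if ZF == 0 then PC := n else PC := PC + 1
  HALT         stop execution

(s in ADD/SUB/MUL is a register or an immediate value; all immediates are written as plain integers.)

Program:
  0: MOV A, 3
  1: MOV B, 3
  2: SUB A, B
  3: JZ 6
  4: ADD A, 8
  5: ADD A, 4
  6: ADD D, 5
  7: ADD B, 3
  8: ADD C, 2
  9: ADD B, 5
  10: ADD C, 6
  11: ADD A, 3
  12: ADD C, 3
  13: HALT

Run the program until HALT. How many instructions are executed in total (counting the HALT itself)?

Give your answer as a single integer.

Step 1: PC=0 exec 'MOV A, 3'. After: A=3 B=0 C=0 D=0 ZF=0 PC=1
Step 2: PC=1 exec 'MOV B, 3'. After: A=3 B=3 C=0 D=0 ZF=0 PC=2
Step 3: PC=2 exec 'SUB A, B'. After: A=0 B=3 C=0 D=0 ZF=1 PC=3
Step 4: PC=3 exec 'JZ 6'. After: A=0 B=3 C=0 D=0 ZF=1 PC=6
Step 5: PC=6 exec 'ADD D, 5'. After: A=0 B=3 C=0 D=5 ZF=0 PC=7
Step 6: PC=7 exec 'ADD B, 3'. After: A=0 B=6 C=0 D=5 ZF=0 PC=8
Step 7: PC=8 exec 'ADD C, 2'. After: A=0 B=6 C=2 D=5 ZF=0 PC=9
Step 8: PC=9 exec 'ADD B, 5'. After: A=0 B=11 C=2 D=5 ZF=0 PC=10
Step 9: PC=10 exec 'ADD C, 6'. After: A=0 B=11 C=8 D=5 ZF=0 PC=11
Step 10: PC=11 exec 'ADD A, 3'. After: A=3 B=11 C=8 D=5 ZF=0 PC=12
Step 11: PC=12 exec 'ADD C, 3'. After: A=3 B=11 C=11 D=5 ZF=0 PC=13
Step 12: PC=13 exec 'HALT'. After: A=3 B=11 C=11 D=5 ZF=0 PC=13 HALTED
Total instructions executed: 12

Answer: 12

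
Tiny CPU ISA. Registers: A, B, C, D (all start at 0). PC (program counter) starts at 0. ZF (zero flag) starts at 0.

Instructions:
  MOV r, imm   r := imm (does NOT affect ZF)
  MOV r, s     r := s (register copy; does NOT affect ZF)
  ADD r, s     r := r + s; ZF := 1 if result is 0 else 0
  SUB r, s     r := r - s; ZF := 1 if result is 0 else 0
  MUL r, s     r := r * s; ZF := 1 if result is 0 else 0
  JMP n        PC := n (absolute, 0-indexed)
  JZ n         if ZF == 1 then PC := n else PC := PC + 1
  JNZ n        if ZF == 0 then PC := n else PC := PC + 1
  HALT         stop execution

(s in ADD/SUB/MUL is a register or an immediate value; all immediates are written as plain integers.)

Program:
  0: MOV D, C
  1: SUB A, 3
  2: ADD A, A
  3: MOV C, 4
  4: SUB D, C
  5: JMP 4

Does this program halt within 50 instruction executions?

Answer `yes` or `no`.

Answer: no

Derivation:
Step 1: PC=0 exec 'MOV D, C'. After: A=0 B=0 C=0 D=0 ZF=0 PC=1
Step 2: PC=1 exec 'SUB A, 3'. After: A=-3 B=0 C=0 D=0 ZF=0 PC=2
Step 3: PC=2 exec 'ADD A, A'. After: A=-6 B=0 C=0 D=0 ZF=0 PC=3
Step 4: PC=3 exec 'MOV C, 4'. After: A=-6 B=0 C=4 D=0 ZF=0 PC=4
Step 5: PC=4 exec 'SUB D, C'. After: A=-6 B=0 C=4 D=-4 ZF=0 PC=5
Step 6: PC=5 exec 'JMP 4'. After: A=-6 B=0 C=4 D=-4 ZF=0 PC=4
Step 7: PC=4 exec 'SUB D, C'. After: A=-6 B=0 C=4 D=-8 ZF=0 PC=5
Step 8: PC=5 exec 'JMP 4'. After: A=-6 B=0 C=4 D=-8 ZF=0 PC=4
Step 9: PC=4 exec 'SUB D, C'. After: A=-6 B=0 C=4 D=-12 ZF=0 PC=5
Step 10: PC=5 exec 'JMP 4'. After: A=-6 B=0 C=4 D=-12 ZF=0 PC=4
Step 11: PC=4 exec 'SUB D, C'. After: A=-6 B=0 C=4 D=-16 ZF=0 PC=5
Step 12: PC=5 exec 'JMP 4'. After: A=-6 B=0 C=4 D=-16 ZF=0 PC=4
Step 13: PC=4 exec 'SUB D, C'. After: A=-6 B=0 C=4 D=-20 ZF=0 PC=5
Step 14: PC=5 exec 'JMP 4'. After: A=-6 B=0 C=4 D=-20 ZF=0 PC=4
Step 15: PC=4 exec 'SUB D, C'. After: A=-6 B=0 C=4 D=-24 ZF=0 PC=5
After 50 steps: not halted. PC revisits the same instructions with no path to HALT; will never halt.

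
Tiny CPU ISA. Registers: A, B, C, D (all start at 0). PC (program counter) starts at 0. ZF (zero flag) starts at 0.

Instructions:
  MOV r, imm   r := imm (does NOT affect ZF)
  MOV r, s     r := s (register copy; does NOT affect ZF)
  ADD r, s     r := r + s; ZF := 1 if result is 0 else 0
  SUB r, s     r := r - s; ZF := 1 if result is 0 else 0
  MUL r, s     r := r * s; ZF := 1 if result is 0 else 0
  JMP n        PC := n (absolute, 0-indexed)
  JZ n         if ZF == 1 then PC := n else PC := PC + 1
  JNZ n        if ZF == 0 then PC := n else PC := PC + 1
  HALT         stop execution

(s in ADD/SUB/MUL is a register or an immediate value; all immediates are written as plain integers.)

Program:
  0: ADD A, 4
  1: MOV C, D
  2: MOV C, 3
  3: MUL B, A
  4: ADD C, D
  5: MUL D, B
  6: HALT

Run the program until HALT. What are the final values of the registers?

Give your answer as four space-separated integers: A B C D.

Answer: 4 0 3 0

Derivation:
Step 1: PC=0 exec 'ADD A, 4'. After: A=4 B=0 C=0 D=0 ZF=0 PC=1
Step 2: PC=1 exec 'MOV C, D'. After: A=4 B=0 C=0 D=0 ZF=0 PC=2
Step 3: PC=2 exec 'MOV C, 3'. After: A=4 B=0 C=3 D=0 ZF=0 PC=3
Step 4: PC=3 exec 'MUL B, A'. After: A=4 B=0 C=3 D=0 ZF=1 PC=4
Step 5: PC=4 exec 'ADD C, D'. After: A=4 B=0 C=3 D=0 ZF=0 PC=5
Step 6: PC=5 exec 'MUL D, B'. After: A=4 B=0 C=3 D=0 ZF=1 PC=6
Step 7: PC=6 exec 'HALT'. After: A=4 B=0 C=3 D=0 ZF=1 PC=6 HALTED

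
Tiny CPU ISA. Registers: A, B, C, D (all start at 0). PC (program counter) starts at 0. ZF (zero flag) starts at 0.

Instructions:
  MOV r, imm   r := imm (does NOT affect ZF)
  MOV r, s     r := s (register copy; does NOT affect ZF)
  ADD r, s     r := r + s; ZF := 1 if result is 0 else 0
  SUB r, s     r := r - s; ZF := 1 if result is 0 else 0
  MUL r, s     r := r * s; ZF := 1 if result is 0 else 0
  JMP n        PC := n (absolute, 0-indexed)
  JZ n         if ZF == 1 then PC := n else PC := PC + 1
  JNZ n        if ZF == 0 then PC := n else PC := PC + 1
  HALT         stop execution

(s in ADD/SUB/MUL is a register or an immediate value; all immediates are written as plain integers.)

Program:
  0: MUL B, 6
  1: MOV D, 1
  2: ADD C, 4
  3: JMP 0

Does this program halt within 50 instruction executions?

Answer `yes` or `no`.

Answer: no

Derivation:
Step 1: PC=0 exec 'MUL B, 6'. After: A=0 B=0 C=0 D=0 ZF=1 PC=1
Step 2: PC=1 exec 'MOV D, 1'. After: A=0 B=0 C=0 D=1 ZF=1 PC=2
Step 3: PC=2 exec 'ADD C, 4'. After: A=0 B=0 C=4 D=1 ZF=0 PC=3
Step 4: PC=3 exec 'JMP 0'. After: A=0 B=0 C=4 D=1 ZF=0 PC=0
Step 5: PC=0 exec 'MUL B, 6'. After: A=0 B=0 C=4 D=1 ZF=1 PC=1
Step 6: PC=1 exec 'MOV D, 1'. After: A=0 B=0 C=4 D=1 ZF=1 PC=2
Step 7: PC=2 exec 'ADD C, 4'. After: A=0 B=0 C=8 D=1 ZF=0 PC=3
Step 8: PC=3 exec 'JMP 0'. After: A=0 B=0 C=8 D=1 ZF=0 PC=0
Step 9: PC=0 exec 'MUL B, 6'. After: A=0 B=0 C=8 D=1 ZF=1 PC=1
Step 10: PC=1 exec 'MOV D, 1'. After: A=0 B=0 C=8 D=1 ZF=1 PC=2
Step 11: PC=2 exec 'ADD C, 4'. After: A=0 B=0 C=12 D=1 ZF=0 PC=3
Step 12: PC=3 exec 'JMP 0'. After: A=0 B=0 C=12 D=1 ZF=0 PC=0
Step 13: PC=0 exec 'MUL B, 6'. After: A=0 B=0 C=12 D=1 ZF=1 PC=1
Step 14: PC=1 exec 'MOV D, 1'. After: A=0 B=0 C=12 D=1 ZF=1 PC=2
Step 15: PC=2 exec 'ADD C, 4'. After: A=0 B=0 C=16 D=1 ZF=0 PC=3
After 50 steps: not halted. PC revisits the same instructions with no path to HALT; will never halt.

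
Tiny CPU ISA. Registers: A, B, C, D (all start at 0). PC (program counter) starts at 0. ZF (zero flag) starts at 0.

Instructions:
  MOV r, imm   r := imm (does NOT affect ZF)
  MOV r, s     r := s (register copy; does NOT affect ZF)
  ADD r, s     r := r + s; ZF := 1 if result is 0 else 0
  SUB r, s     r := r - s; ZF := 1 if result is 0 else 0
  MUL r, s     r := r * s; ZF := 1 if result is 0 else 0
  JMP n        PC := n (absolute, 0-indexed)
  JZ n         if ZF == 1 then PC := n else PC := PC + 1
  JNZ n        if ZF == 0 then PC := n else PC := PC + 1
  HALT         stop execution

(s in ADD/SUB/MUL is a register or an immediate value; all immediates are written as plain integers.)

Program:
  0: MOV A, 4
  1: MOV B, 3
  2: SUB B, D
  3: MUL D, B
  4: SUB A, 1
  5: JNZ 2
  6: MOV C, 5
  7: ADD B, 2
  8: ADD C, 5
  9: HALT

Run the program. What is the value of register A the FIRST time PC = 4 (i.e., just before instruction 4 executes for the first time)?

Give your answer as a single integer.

Step 1: PC=0 exec 'MOV A, 4'. After: A=4 B=0 C=0 D=0 ZF=0 PC=1
Step 2: PC=1 exec 'MOV B, 3'. After: A=4 B=3 C=0 D=0 ZF=0 PC=2
Step 3: PC=2 exec 'SUB B, D'. After: A=4 B=3 C=0 D=0 ZF=0 PC=3
Step 4: PC=3 exec 'MUL D, B'. After: A=4 B=3 C=0 D=0 ZF=1 PC=4
First time PC=4: A=4

4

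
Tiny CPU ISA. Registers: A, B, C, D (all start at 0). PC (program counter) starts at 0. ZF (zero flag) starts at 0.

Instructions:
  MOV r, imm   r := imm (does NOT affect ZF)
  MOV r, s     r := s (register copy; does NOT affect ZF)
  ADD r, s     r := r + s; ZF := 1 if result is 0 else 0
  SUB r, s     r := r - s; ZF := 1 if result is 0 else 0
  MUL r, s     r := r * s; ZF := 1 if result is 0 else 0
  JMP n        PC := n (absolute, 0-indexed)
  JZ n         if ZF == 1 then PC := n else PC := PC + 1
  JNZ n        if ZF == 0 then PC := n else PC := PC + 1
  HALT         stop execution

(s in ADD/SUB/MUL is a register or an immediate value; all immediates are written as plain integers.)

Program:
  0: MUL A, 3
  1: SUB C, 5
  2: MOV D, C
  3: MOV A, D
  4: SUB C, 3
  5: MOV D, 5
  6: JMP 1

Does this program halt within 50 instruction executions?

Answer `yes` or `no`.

Step 1: PC=0 exec 'MUL A, 3'. After: A=0 B=0 C=0 D=0 ZF=1 PC=1
Step 2: PC=1 exec 'SUB C, 5'. After: A=0 B=0 C=-5 D=0 ZF=0 PC=2
Step 3: PC=2 exec 'MOV D, C'. After: A=0 B=0 C=-5 D=-5 ZF=0 PC=3
Step 4: PC=3 exec 'MOV A, D'. After: A=-5 B=0 C=-5 D=-5 ZF=0 PC=4
Step 5: PC=4 exec 'SUB C, 3'. After: A=-5 B=0 C=-8 D=-5 ZF=0 PC=5
Step 6: PC=5 exec 'MOV D, 5'. After: A=-5 B=0 C=-8 D=5 ZF=0 PC=6
Step 7: PC=6 exec 'JMP 1'. After: A=-5 B=0 C=-8 D=5 ZF=0 PC=1
Step 8: PC=1 exec 'SUB C, 5'. After: A=-5 B=0 C=-13 D=5 ZF=0 PC=2
Step 9: PC=2 exec 'MOV D, C'. After: A=-5 B=0 C=-13 D=-13 ZF=0 PC=3
Step 10: PC=3 exec 'MOV A, D'. After: A=-13 B=0 C=-13 D=-13 ZF=0 PC=4
Step 11: PC=4 exec 'SUB C, 3'. After: A=-13 B=0 C=-16 D=-13 ZF=0 PC=5
Step 12: PC=5 exec 'MOV D, 5'. After: A=-13 B=0 C=-16 D=5 ZF=0 PC=6
Step 13: PC=6 exec 'JMP 1'. After: A=-13 B=0 C=-16 D=5 ZF=0 PC=1
Step 14: PC=1 exec 'SUB C, 5'. After: A=-13 B=0 C=-21 D=5 ZF=0 PC=2
Step 15: PC=2 exec 'MOV D, C'. After: A=-13 B=0 C=-21 D=-21 ZF=0 PC=3
After 50 steps: not halted. PC revisits the same instructions with no path to HALT; will never halt.

Answer: no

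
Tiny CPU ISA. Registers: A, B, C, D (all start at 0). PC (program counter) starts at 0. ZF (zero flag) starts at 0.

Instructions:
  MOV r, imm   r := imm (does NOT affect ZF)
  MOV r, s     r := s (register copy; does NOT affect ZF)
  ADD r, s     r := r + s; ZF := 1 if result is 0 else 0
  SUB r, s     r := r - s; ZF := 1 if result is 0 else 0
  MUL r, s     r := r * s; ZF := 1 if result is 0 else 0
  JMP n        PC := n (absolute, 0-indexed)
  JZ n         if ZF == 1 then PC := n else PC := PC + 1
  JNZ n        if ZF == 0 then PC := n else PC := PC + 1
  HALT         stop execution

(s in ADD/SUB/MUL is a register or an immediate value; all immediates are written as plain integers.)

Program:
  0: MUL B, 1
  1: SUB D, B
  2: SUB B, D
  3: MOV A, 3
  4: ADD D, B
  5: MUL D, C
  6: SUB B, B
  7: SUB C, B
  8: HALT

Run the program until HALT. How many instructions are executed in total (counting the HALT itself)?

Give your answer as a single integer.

Answer: 9

Derivation:
Step 1: PC=0 exec 'MUL B, 1'. After: A=0 B=0 C=0 D=0 ZF=1 PC=1
Step 2: PC=1 exec 'SUB D, B'. After: A=0 B=0 C=0 D=0 ZF=1 PC=2
Step 3: PC=2 exec 'SUB B, D'. After: A=0 B=0 C=0 D=0 ZF=1 PC=3
Step 4: PC=3 exec 'MOV A, 3'. After: A=3 B=0 C=0 D=0 ZF=1 PC=4
Step 5: PC=4 exec 'ADD D, B'. After: A=3 B=0 C=0 D=0 ZF=1 PC=5
Step 6: PC=5 exec 'MUL D, C'. After: A=3 B=0 C=0 D=0 ZF=1 PC=6
Step 7: PC=6 exec 'SUB B, B'. After: A=3 B=0 C=0 D=0 ZF=1 PC=7
Step 8: PC=7 exec 'SUB C, B'. After: A=3 B=0 C=0 D=0 ZF=1 PC=8
Step 9: PC=8 exec 'HALT'. After: A=3 B=0 C=0 D=0 ZF=1 PC=8 HALTED
Total instructions executed: 9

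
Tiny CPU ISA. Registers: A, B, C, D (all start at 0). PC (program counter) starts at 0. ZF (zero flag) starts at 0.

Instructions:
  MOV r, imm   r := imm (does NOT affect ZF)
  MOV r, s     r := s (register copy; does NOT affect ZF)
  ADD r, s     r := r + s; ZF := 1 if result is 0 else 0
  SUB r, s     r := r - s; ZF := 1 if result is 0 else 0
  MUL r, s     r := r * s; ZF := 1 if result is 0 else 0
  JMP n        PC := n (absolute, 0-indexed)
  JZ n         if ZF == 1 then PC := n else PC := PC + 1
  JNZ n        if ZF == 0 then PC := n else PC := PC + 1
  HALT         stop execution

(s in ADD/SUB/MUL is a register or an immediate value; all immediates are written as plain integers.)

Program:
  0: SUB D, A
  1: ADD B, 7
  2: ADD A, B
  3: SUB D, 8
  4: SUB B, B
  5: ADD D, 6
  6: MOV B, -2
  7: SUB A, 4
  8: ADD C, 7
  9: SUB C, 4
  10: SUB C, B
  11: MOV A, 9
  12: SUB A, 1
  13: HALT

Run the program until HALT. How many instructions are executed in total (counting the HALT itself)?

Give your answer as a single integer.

Step 1: PC=0 exec 'SUB D, A'. After: A=0 B=0 C=0 D=0 ZF=1 PC=1
Step 2: PC=1 exec 'ADD B, 7'. After: A=0 B=7 C=0 D=0 ZF=0 PC=2
Step 3: PC=2 exec 'ADD A, B'. After: A=7 B=7 C=0 D=0 ZF=0 PC=3
Step 4: PC=3 exec 'SUB D, 8'. After: A=7 B=7 C=0 D=-8 ZF=0 PC=4
Step 5: PC=4 exec 'SUB B, B'. After: A=7 B=0 C=0 D=-8 ZF=1 PC=5
Step 6: PC=5 exec 'ADD D, 6'. After: A=7 B=0 C=0 D=-2 ZF=0 PC=6
Step 7: PC=6 exec 'MOV B, -2'. After: A=7 B=-2 C=0 D=-2 ZF=0 PC=7
Step 8: PC=7 exec 'SUB A, 4'. After: A=3 B=-2 C=0 D=-2 ZF=0 PC=8
Step 9: PC=8 exec 'ADD C, 7'. After: A=3 B=-2 C=7 D=-2 ZF=0 PC=9
Step 10: PC=9 exec 'SUB C, 4'. After: A=3 B=-2 C=3 D=-2 ZF=0 PC=10
Step 11: PC=10 exec 'SUB C, B'. After: A=3 B=-2 C=5 D=-2 ZF=0 PC=11
Step 12: PC=11 exec 'MOV A, 9'. After: A=9 B=-2 C=5 D=-2 ZF=0 PC=12
Step 13: PC=12 exec 'SUB A, 1'. After: A=8 B=-2 C=5 D=-2 ZF=0 PC=13
Step 14: PC=13 exec 'HALT'. After: A=8 B=-2 C=5 D=-2 ZF=0 PC=13 HALTED
Total instructions executed: 14

Answer: 14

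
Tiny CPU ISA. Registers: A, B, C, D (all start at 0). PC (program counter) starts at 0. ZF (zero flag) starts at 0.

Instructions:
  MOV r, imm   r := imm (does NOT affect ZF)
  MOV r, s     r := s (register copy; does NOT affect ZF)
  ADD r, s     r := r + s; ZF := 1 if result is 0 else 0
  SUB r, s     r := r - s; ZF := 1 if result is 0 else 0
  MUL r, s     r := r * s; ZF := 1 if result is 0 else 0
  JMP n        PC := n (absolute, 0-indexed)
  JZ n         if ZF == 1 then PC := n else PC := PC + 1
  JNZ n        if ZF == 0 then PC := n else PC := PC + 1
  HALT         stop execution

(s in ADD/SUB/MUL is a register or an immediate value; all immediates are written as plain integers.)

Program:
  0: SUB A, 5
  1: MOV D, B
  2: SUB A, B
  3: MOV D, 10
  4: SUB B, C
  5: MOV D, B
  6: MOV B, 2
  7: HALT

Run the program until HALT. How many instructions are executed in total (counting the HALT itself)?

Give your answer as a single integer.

Step 1: PC=0 exec 'SUB A, 5'. After: A=-5 B=0 C=0 D=0 ZF=0 PC=1
Step 2: PC=1 exec 'MOV D, B'. After: A=-5 B=0 C=0 D=0 ZF=0 PC=2
Step 3: PC=2 exec 'SUB A, B'. After: A=-5 B=0 C=0 D=0 ZF=0 PC=3
Step 4: PC=3 exec 'MOV D, 10'. After: A=-5 B=0 C=0 D=10 ZF=0 PC=4
Step 5: PC=4 exec 'SUB B, C'. After: A=-5 B=0 C=0 D=10 ZF=1 PC=5
Step 6: PC=5 exec 'MOV D, B'. After: A=-5 B=0 C=0 D=0 ZF=1 PC=6
Step 7: PC=6 exec 'MOV B, 2'. After: A=-5 B=2 C=0 D=0 ZF=1 PC=7
Step 8: PC=7 exec 'HALT'. After: A=-5 B=2 C=0 D=0 ZF=1 PC=7 HALTED
Total instructions executed: 8

Answer: 8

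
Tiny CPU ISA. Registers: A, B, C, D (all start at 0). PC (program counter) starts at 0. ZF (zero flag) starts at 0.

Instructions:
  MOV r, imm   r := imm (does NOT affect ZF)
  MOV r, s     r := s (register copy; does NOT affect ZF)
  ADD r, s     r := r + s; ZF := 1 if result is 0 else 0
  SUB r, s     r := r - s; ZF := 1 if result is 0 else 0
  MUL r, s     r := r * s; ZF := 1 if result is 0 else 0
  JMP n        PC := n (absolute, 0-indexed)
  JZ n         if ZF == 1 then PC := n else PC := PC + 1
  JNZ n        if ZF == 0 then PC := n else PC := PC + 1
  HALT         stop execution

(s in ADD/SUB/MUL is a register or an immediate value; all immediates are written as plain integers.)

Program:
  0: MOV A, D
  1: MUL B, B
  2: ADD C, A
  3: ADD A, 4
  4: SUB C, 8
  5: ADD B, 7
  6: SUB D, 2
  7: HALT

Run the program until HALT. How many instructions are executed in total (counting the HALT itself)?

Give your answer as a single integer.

Step 1: PC=0 exec 'MOV A, D'. After: A=0 B=0 C=0 D=0 ZF=0 PC=1
Step 2: PC=1 exec 'MUL B, B'. After: A=0 B=0 C=0 D=0 ZF=1 PC=2
Step 3: PC=2 exec 'ADD C, A'. After: A=0 B=0 C=0 D=0 ZF=1 PC=3
Step 4: PC=3 exec 'ADD A, 4'. After: A=4 B=0 C=0 D=0 ZF=0 PC=4
Step 5: PC=4 exec 'SUB C, 8'. After: A=4 B=0 C=-8 D=0 ZF=0 PC=5
Step 6: PC=5 exec 'ADD B, 7'. After: A=4 B=7 C=-8 D=0 ZF=0 PC=6
Step 7: PC=6 exec 'SUB D, 2'. After: A=4 B=7 C=-8 D=-2 ZF=0 PC=7
Step 8: PC=7 exec 'HALT'. After: A=4 B=7 C=-8 D=-2 ZF=0 PC=7 HALTED
Total instructions executed: 8

Answer: 8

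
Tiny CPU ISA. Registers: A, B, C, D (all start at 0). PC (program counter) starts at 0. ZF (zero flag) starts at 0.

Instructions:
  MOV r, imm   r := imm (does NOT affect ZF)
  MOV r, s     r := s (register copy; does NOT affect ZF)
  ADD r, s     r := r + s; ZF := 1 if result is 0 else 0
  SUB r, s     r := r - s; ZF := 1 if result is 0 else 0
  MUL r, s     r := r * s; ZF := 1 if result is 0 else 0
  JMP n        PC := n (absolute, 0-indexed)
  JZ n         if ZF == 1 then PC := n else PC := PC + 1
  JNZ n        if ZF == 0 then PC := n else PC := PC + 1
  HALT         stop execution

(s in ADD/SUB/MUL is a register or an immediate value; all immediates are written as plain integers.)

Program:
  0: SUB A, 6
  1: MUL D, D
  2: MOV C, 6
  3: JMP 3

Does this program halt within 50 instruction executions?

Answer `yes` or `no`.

Answer: no

Derivation:
Step 1: PC=0 exec 'SUB A, 6'. After: A=-6 B=0 C=0 D=0 ZF=0 PC=1
Step 2: PC=1 exec 'MUL D, D'. After: A=-6 B=0 C=0 D=0 ZF=1 PC=2
Step 3: PC=2 exec 'MOV C, 6'. After: A=-6 B=0 C=6 D=0 ZF=1 PC=3
Step 4: PC=3 exec 'JMP 3'. After: A=-6 B=0 C=6 D=0 ZF=1 PC=3
State after step 4 equals state after step 3: the program is in a cycle of length 1 and will never halt.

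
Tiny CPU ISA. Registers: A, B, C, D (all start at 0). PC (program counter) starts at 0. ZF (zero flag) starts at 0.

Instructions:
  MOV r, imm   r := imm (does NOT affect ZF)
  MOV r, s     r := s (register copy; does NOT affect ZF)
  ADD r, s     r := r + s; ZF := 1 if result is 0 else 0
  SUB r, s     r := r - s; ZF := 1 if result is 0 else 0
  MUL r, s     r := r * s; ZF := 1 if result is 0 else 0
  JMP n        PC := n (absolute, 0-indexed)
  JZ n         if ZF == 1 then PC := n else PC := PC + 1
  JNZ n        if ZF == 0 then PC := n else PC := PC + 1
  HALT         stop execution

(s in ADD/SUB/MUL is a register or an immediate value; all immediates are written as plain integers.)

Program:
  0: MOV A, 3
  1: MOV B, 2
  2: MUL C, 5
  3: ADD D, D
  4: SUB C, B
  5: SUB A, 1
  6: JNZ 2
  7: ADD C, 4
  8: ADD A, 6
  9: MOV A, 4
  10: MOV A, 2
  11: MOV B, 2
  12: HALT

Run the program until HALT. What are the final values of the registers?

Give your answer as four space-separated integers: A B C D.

Answer: 2 2 -58 0

Derivation:
Step 1: PC=0 exec 'MOV A, 3'. After: A=3 B=0 C=0 D=0 ZF=0 PC=1
Step 2: PC=1 exec 'MOV B, 2'. After: A=3 B=2 C=0 D=0 ZF=0 PC=2
Step 3: PC=2 exec 'MUL C, 5'. After: A=3 B=2 C=0 D=0 ZF=1 PC=3
Step 4: PC=3 exec 'ADD D, D'. After: A=3 B=2 C=0 D=0 ZF=1 PC=4
Step 5: PC=4 exec 'SUB C, B'. After: A=3 B=2 C=-2 D=0 ZF=0 PC=5
Step 6: PC=5 exec 'SUB A, 1'. After: A=2 B=2 C=-2 D=0 ZF=0 PC=6
Step 7: PC=6 exec 'JNZ 2'. After: A=2 B=2 C=-2 D=0 ZF=0 PC=2
Step 8: PC=2 exec 'MUL C, 5'. After: A=2 B=2 C=-10 D=0 ZF=0 PC=3
Step 9: PC=3 exec 'ADD D, D'. After: A=2 B=2 C=-10 D=0 ZF=1 PC=4
Step 10: PC=4 exec 'SUB C, B'. After: A=2 B=2 C=-12 D=0 ZF=0 PC=5
Step 11: PC=5 exec 'SUB A, 1'. After: A=1 B=2 C=-12 D=0 ZF=0 PC=6
Step 12: PC=6 exec 'JNZ 2'. After: A=1 B=2 C=-12 D=0 ZF=0 PC=2
Step 13: PC=2 exec 'MUL C, 5'. After: A=1 B=2 C=-60 D=0 ZF=0 PC=3
Step 14: PC=3 exec 'ADD D, D'. After: A=1 B=2 C=-60 D=0 ZF=1 PC=4
Step 15: PC=4 exec 'SUB C, B'. After: A=1 B=2 C=-62 D=0 ZF=0 PC=5
Step 16: PC=5 exec 'SUB A, 1'. After: A=0 B=2 C=-62 D=0 ZF=1 PC=6
Step 17: PC=6 exec 'JNZ 2'. After: A=0 B=2 C=-62 D=0 ZF=1 PC=7
Step 18: PC=7 exec 'ADD C, 4'. After: A=0 B=2 C=-58 D=0 ZF=0 PC=8
Step 19: PC=8 exec 'ADD A, 6'. After: A=6 B=2 C=-58 D=0 ZF=0 PC=9
Step 20: PC=9 exec 'MOV A, 4'. After: A=4 B=2 C=-58 D=0 ZF=0 PC=10
Step 21: PC=10 exec 'MOV A, 2'. After: A=2 B=2 C=-58 D=0 ZF=0 PC=11
Step 22: PC=11 exec 'MOV B, 2'. After: A=2 B=2 C=-58 D=0 ZF=0 PC=12
Step 23: PC=12 exec 'HALT'. After: A=2 B=2 C=-58 D=0 ZF=0 PC=12 HALTED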